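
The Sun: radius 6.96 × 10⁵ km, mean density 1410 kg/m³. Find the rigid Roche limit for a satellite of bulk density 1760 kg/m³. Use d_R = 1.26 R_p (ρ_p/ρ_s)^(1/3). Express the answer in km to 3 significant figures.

8.14 × 10⁵ km

d_R = 1.26 × 6.96 × 10⁵ km × (1410/1760)^(1/3)
    = 8.14 × 10⁵ km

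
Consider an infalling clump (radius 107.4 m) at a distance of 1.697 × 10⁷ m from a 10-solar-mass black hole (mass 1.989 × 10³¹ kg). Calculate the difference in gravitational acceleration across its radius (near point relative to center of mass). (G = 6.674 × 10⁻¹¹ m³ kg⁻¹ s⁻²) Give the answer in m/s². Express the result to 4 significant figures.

5.835 × 10¹ m/s²

Differencing GM/(d−r)² and GM/d² to first order in r/d gives 2GMr/d³.
Δg = 2GMr/d³
   = 2 × (6.674 × 10⁻¹¹) × (1.989 × 10³¹) × (107.4) / (1.697 × 10⁷)³
   = 5.835 × 10¹ m/s²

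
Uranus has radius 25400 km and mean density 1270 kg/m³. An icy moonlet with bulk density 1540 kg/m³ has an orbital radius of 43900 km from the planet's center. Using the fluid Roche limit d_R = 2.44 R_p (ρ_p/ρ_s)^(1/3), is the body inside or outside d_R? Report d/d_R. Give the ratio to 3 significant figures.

d_R = 2.44 × (25400 km) × (1270/1540)^(1/3) = 58120 km
d/d_R = (43900) / (58120) = 0.755
Since d/d_R < 1, the body is inside the Roche limit.

inside; d/d_R ≈ 0.755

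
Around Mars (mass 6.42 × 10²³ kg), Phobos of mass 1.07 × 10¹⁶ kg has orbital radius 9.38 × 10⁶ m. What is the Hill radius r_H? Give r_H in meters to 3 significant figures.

r_H ≈ a (m/3M)^(1/3)
    = (9.38 × 10⁶) × (1.07 × 10¹⁶ / (3 × 6.42 × 10²³))^(1/3)
    = 1.66 × 10⁴ m

1.66 × 10⁴ m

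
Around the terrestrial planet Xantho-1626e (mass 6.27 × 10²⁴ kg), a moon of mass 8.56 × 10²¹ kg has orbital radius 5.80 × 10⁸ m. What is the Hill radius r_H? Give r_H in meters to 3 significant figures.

4.46 × 10⁷ m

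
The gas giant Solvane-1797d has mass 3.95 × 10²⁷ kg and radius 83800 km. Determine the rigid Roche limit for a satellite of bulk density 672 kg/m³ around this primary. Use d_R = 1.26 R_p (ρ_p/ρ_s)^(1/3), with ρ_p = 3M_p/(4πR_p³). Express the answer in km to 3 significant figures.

ρ_p = 3M_p/(4πR_p³) = 3 × (3.95 × 10²⁷) / (4π × (8.38 × 10⁷ m)³) = 1600 kg/m³
d_R = 1.26 × 83800 km × (1600/672)^(1/3)
    = 1.41 × 10⁵ km

1.41 × 10⁵ km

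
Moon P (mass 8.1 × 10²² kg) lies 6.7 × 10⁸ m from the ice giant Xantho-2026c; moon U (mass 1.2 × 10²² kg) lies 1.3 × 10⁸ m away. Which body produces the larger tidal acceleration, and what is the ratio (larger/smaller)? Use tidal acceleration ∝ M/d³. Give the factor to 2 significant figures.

Moon U, by a factor of ≈ 20

Compare M/d³ for the two perturbers:
Moon P: (8.1 × 10²²) / (6.7 × 10⁸)³ = 2.693 × 10⁻⁴
Moon U: (1.2 × 10²²) / (1.3 × 10⁸)³ = 5.462 × 10⁻³
Ratio (larger/smaller) = 20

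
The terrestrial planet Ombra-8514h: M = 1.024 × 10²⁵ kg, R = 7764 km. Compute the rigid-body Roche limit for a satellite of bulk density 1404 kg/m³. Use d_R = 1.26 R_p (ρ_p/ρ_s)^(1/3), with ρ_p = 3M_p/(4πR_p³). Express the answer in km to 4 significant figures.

15160 km

ρ_p = 3M_p/(4πR_p³) = 3 × (1.024 × 10²⁵) / (4π × (7.764 × 10⁶ m)³) = 5223 kg/m³
d_R = 1.26 × 7764 km × (5223/1404)^(1/3)
    = 15160 km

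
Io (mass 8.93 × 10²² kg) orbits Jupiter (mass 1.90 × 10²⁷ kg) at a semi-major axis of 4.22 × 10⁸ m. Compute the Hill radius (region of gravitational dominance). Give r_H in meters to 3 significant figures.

r_H ≈ a (m/3M)^(1/3)
    = (4.22 × 10⁸) × (8.93 × 10²² / (3 × 1.90 × 10²⁷))^(1/3)
    = 1.06 × 10⁷ m

1.06 × 10⁷ m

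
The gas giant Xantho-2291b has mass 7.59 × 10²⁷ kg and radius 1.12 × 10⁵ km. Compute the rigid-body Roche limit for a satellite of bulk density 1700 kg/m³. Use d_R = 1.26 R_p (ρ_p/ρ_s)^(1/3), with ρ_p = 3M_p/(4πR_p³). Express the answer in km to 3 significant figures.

ρ_p = 3M_p/(4πR_p³) = 3 × (7.59 × 10²⁷) / (4π × (1.12 × 10⁸ m)³) = 1290 kg/m³
d_R = 1.26 × 1.12 × 10⁵ km × (1290/1700)^(1/3)
    = 1.29 × 10⁵ km

1.29 × 10⁵ km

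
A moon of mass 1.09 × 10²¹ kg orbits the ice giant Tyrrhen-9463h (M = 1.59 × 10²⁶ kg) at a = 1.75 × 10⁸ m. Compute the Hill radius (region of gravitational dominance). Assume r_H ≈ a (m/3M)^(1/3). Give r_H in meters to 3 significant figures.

2.31 × 10⁶ m

r_H ≈ a (m/3M)^(1/3)
    = (1.75 × 10⁸) × (1.09 × 10²¹ / (3 × 1.59 × 10²⁶))^(1/3)
    = 2.31 × 10⁶ m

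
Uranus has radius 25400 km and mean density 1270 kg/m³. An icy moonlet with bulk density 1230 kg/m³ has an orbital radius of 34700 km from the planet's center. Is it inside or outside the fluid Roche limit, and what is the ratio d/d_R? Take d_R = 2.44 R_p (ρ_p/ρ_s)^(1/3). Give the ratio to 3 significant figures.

inside; d/d_R ≈ 0.554

d_R = 2.44 × (25400 km) × (1270/1230)^(1/3) = 62640 km
d/d_R = (34700) / (62640) = 0.554
Since d/d_R < 1, the body is inside the Roche limit.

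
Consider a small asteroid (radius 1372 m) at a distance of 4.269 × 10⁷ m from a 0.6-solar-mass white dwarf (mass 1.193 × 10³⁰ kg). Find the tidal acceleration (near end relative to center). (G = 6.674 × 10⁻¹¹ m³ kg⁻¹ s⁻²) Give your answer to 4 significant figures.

2.808 m/s²

Differencing GM/(d−r)² and GM/d² to first order in r/d gives 2GMr/d³.
Δg = 2GMr/d³
   = 2 × (6.674 × 10⁻¹¹) × (1.193 × 10³⁰) × (1372) / (4.269 × 10⁷)³
   = 2.808 m/s²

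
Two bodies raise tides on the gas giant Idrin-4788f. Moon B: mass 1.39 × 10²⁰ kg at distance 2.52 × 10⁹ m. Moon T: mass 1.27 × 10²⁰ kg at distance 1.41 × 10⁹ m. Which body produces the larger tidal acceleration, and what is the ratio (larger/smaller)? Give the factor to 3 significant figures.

Tidal acceleration ∝ M/d³, so compare M/d³ for each.
Moon B: (1.39 × 10²⁰) / (2.52 × 10⁹)³ = 8.686 × 10⁻⁹
Moon T: (1.27 × 10²⁰) / (1.41 × 10⁹)³ = 4.531 × 10⁻⁸
Ratio (larger/smaller) = 5.22

Moon T, by a factor of ≈ 5.22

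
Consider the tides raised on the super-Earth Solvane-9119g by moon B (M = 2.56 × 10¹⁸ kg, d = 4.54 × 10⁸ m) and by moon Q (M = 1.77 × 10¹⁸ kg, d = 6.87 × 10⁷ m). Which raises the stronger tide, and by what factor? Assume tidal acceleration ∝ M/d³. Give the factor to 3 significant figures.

Tidal acceleration ∝ M/d³, so compare M/d³ for each.
Moon B: (2.56 × 10¹⁸) / (4.54 × 10⁸)³ = 2.736 × 10⁻⁸
Moon Q: (1.77 × 10¹⁸) / (6.87 × 10⁷)³ = 5.459 × 10⁻⁶
Ratio (larger/smaller) = 200

Moon Q, by a factor of ≈ 200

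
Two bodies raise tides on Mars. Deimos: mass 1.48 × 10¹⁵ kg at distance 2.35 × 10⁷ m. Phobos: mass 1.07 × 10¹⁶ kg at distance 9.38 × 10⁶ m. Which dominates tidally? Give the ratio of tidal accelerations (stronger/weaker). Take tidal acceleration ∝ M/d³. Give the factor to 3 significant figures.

Tidal stretch scales as M/d³; compute that for each body.
Deimos: (1.48 × 10¹⁵) / (2.35 × 10⁷)³ = 1.140 × 10⁻⁷
Phobos: (1.07 × 10¹⁶) / (9.38 × 10⁶)³ = 1.297 × 10⁻⁵
Ratio (larger/smaller) = 114

Phobos, by a factor of ≈ 114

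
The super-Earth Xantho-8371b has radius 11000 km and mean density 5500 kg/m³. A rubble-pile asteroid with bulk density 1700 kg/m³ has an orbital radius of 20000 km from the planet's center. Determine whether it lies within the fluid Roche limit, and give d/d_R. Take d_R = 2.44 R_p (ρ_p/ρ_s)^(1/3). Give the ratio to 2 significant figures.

inside; d/d_R ≈ 0.50

d_R = 2.44 × (11000 km) × (5500/1700)^(1/3) = 39700 km
d/d_R = (20000) / (39700) = 0.50
Since d/d_R < 1, the body is inside the Roche limit.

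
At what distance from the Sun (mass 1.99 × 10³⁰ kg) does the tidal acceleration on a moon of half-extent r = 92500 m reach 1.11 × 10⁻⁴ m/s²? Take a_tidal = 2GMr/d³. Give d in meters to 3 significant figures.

6.05 × 10⁹ m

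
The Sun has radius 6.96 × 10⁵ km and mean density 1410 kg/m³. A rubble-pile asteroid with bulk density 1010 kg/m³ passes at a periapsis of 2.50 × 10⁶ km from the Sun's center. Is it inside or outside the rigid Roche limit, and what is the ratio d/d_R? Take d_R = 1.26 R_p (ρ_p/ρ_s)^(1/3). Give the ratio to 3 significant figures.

d_R = 1.26 × (6.96 × 10⁵ km) × (1410/1010)^(1/3) = 9.801 × 10⁵ km
d/d_R = (2.50 × 10⁶) / (9.801 × 10⁵) = 2.55
Since d/d_R > 1, the body is outside the Roche limit.

outside; d/d_R ≈ 2.55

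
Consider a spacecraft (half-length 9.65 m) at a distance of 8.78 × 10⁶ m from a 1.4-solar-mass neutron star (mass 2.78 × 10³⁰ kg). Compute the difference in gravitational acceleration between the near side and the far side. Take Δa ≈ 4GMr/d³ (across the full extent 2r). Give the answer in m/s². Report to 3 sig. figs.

1.06 × 10¹ m/s²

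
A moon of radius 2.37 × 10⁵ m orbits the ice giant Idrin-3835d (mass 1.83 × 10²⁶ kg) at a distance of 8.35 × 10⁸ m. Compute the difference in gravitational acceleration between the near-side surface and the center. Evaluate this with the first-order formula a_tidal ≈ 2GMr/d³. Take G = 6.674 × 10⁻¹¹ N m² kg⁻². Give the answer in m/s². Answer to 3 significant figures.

9.94 × 10⁻⁶ m/s²

Since r ≪ d, expand the inverse-square field across one radius to get the leading 2GMr/d³ term.
a_tidal = 2GMr/d³
        = 2 × (6.674 × 10⁻¹¹) × (1.83 × 10²⁶) × (2.37 × 10⁵) / (8.35 × 10⁸)³
        = 9.94 × 10⁻⁶ m/s²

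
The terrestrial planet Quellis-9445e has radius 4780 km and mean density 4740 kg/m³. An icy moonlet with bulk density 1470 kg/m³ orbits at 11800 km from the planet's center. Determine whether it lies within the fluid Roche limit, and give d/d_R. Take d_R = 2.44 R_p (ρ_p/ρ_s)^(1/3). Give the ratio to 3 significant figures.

d_R = 2.44 × (4780 km) × (4740/1470)^(1/3) = 17230 km
d/d_R = (11800) / (17230) = 0.685
Since d/d_R < 1, the body is inside the Roche limit.

inside; d/d_R ≈ 0.685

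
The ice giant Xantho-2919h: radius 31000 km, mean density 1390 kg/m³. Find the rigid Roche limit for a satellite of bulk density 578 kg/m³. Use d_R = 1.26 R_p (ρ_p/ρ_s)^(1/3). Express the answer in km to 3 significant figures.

d_R = 1.26 × 31000 km × (1390/578)^(1/3)
    = 52300 km

52300 km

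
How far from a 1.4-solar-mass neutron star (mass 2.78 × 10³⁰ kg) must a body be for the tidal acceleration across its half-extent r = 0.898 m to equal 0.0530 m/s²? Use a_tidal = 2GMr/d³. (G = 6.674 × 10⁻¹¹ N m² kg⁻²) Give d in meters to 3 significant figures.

2GMr/d³ = a_tidal  ⇒  d = (2GMr / a_tidal)^(1/3)
d = (2 × 6.674×10⁻¹¹ × (2.78 × 10³⁰) × (0.898) / (0.0530))^(1/3)
  = 1.85 × 10⁷ m

1.85 × 10⁷ m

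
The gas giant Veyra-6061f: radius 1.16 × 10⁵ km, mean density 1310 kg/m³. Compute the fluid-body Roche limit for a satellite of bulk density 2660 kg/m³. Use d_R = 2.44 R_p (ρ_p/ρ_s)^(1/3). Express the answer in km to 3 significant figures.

2.24 × 10⁵ km

d_R = 2.44 × 1.16 × 10⁵ km × (1310/2660)^(1/3)
    = 2.24 × 10⁵ km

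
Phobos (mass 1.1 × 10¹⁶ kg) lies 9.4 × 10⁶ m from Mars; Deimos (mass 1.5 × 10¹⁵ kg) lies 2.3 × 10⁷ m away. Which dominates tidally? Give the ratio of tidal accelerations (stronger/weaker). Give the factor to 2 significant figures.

The tide-raising term goes as M/d³ (the gradient of a 1/d² field).
Phobos: (1.1 × 10¹⁶) / (9.4 × 10⁶)³ = 1.324 × 10⁻⁵
Deimos: (1.5 × 10¹⁵) / (2.3 × 10⁷)³ = 1.233 × 10⁻⁷
Ratio (larger/smaller) = 110

Phobos, by a factor of ≈ 110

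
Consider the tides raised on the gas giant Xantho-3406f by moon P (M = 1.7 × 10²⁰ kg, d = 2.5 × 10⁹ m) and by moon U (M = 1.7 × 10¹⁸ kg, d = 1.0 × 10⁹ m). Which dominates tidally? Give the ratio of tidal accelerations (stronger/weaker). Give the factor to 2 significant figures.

Moon P, by a factor of ≈ 6.4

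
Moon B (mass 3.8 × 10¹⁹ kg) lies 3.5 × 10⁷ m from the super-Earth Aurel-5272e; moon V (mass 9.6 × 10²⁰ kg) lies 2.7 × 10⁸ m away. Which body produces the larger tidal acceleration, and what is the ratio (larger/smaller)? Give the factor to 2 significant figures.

Moon B, by a factor of ≈ 18

The tide-raising term goes as M/d³ (the gradient of a 1/d² field).
Moon B: (3.8 × 10¹⁹) / (3.5 × 10⁷)³ = 8.863 × 10⁻⁴
Moon V: (9.6 × 10²⁰) / (2.7 × 10⁸)³ = 4.877 × 10⁻⁵
Ratio (larger/smaller) = 18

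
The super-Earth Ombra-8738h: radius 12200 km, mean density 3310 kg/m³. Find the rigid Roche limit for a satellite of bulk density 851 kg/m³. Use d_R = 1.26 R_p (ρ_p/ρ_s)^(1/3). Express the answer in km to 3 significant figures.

d_R = 1.26 × 12200 km × (3310/851)^(1/3)
    = 24200 km

24200 km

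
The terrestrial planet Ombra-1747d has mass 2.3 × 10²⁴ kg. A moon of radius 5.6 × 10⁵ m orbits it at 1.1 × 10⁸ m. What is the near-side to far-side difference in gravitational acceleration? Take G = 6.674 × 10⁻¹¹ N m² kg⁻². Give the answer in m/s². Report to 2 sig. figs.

Δg = 4GMr/d³
   = 4 × (6.674 × 10⁻¹¹) × (2.3 × 10²⁴) × (5.6 × 10⁵) / (1.1 × 10⁸)³
   = 2.6 × 10⁻⁴ m/s²

2.6 × 10⁻⁴ m/s²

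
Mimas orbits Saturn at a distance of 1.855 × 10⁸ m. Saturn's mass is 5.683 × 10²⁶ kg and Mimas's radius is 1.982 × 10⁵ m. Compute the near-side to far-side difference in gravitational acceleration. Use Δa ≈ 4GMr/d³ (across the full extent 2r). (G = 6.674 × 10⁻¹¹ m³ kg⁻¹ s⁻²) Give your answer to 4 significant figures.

4.711 × 10⁻³ m/s²

Δg = 4GMr/d³
   = 4 × (6.674 × 10⁻¹¹) × (5.683 × 10²⁶) × (1.982 × 10⁵) / (1.855 × 10⁸)³
   = 4.711 × 10⁻³ m/s²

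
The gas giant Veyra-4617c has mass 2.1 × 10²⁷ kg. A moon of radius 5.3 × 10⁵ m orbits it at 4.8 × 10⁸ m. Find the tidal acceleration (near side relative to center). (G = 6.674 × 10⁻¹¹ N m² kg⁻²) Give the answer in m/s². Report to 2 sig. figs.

Δg = 2GMr/d³
   = 2 × (6.674 × 10⁻¹¹) × (2.1 × 10²⁷) × (5.3 × 10⁵) / (4.8 × 10⁸)³
   = 1.3 × 10⁻³ m/s²

1.3 × 10⁻³ m/s²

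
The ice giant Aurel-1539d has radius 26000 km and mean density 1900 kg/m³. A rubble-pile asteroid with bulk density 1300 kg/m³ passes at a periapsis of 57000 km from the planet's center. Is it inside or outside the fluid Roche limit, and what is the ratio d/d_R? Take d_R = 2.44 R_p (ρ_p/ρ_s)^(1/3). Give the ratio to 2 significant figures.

d_R = 2.44 × (26000 km) × (1900/1300)^(1/3) = 71990 km
d/d_R = (57000) / (71990) = 0.79
Since d/d_R < 1, the body is inside the Roche limit.

inside; d/d_R ≈ 0.79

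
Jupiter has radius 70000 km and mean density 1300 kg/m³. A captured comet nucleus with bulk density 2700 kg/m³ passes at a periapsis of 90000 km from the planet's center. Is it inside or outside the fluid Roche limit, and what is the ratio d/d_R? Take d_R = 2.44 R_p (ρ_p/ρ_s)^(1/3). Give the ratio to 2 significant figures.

inside; d/d_R ≈ 0.67

d_R = 2.44 × (70000 km) × (1300/2700)^(1/3) = 1.339 × 10⁵ km
d/d_R = (90000) / (1.339 × 10⁵) = 0.67
Since d/d_R < 1, the body is inside the Roche limit.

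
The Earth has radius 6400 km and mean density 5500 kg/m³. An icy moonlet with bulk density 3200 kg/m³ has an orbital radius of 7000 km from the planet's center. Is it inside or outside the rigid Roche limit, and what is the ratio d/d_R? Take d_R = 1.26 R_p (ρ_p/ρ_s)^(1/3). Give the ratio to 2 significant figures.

inside; d/d_R ≈ 0.72

d_R = 1.26 × (6400 km) × (5500/3200)^(1/3) = 9660 km
d/d_R = (7000) / (9660) = 0.72
Since d/d_R < 1, the body is inside the Roche limit.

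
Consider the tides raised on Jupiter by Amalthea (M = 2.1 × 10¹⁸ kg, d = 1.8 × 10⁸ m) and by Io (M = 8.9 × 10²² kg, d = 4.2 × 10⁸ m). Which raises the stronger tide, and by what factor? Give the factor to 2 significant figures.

Compare M/d³ for the two perturbers:
Amalthea: (2.1 × 10¹⁸) / (1.8 × 10⁸)³ = 3.601 × 10⁻⁷
Io: (8.9 × 10²²) / (4.2 × 10⁸)³ = 1.201 × 10⁻³
Ratio (larger/smaller) = 3300

Io, by a factor of ≈ 3300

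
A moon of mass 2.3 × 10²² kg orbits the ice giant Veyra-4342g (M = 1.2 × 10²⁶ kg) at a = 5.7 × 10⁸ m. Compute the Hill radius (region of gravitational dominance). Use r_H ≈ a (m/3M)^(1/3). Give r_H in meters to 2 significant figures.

2.3 × 10⁷ m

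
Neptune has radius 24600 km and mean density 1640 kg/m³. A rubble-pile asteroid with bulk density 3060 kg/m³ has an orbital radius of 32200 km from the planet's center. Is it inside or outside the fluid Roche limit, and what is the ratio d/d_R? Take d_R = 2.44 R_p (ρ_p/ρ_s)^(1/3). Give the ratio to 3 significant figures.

inside; d/d_R ≈ 0.660

d_R = 2.44 × (24600 km) × (1640/3060)^(1/3) = 48760 km
d/d_R = (32200) / (48760) = 0.660
Since d/d_R < 1, the body is inside the Roche limit.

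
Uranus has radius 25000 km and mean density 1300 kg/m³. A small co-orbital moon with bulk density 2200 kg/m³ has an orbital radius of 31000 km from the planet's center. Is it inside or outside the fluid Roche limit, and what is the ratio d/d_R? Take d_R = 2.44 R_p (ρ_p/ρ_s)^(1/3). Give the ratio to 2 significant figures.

d_R = 2.44 × (25000 km) × (1300/2200)^(1/3) = 51190 km
d/d_R = (31000) / (51190) = 0.61
Since d/d_R < 1, the body is inside the Roche limit.

inside; d/d_R ≈ 0.61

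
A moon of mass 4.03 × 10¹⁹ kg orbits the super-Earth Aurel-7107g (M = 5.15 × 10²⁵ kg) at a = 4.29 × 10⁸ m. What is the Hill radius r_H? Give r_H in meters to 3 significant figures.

2.74 × 10⁶ m

r_H ≈ a (m/3M)^(1/3)
    = (4.29 × 10⁸) × (4.03 × 10¹⁹ / (3 × 5.15 × 10²⁵))^(1/3)
    = 2.74 × 10⁶ m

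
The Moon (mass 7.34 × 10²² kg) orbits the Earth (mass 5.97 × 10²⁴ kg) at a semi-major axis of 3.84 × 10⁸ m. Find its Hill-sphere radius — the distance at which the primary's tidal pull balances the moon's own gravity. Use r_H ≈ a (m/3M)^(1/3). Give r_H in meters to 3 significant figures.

6.15 × 10⁷ m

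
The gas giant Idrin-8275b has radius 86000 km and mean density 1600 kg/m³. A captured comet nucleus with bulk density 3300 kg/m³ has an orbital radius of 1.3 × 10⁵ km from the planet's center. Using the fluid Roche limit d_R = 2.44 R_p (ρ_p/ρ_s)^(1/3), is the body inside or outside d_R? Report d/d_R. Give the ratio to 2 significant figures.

d_R = 2.44 × (86000 km) × (1600/3300)^(1/3) = 1.649 × 10⁵ km
d/d_R = (1.3 × 10⁵) / (1.649 × 10⁵) = 0.79
Since d/d_R < 1, the body is inside the Roche limit.

inside; d/d_R ≈ 0.79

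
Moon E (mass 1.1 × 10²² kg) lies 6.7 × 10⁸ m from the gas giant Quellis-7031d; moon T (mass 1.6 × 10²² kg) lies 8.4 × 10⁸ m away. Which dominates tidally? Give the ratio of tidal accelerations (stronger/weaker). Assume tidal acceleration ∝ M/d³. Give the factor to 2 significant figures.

Moon E, by a factor of ≈ 1.4

Tidal acceleration ∝ M/d³, so compare M/d³ for each.
Moon E: (1.1 × 10²²) / (6.7 × 10⁸)³ = 3.657 × 10⁻⁵
Moon T: (1.6 × 10²²) / (8.4 × 10⁸)³ = 2.699 × 10⁻⁵
Ratio (larger/smaller) = 1.4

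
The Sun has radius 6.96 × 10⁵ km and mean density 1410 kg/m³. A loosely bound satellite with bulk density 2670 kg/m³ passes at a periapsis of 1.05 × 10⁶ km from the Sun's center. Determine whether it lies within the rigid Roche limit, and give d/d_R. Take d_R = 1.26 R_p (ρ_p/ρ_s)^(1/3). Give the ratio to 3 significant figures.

outside; d/d_R ≈ 1.48

d_R = 1.26 × (6.96 × 10⁵ km) × (1410/2670)^(1/3) = 7.088 × 10⁵ km
d/d_R = (1.05 × 10⁶) / (7.088 × 10⁵) = 1.48
Since d/d_R > 1, the body is outside the Roche limit.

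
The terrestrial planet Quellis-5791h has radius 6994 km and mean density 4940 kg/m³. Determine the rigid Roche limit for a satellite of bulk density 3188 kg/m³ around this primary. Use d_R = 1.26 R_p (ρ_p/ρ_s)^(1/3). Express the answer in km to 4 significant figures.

10200 km

d_R = 1.26 × 6994 km × (4940/3188)^(1/3)
    = 10200 km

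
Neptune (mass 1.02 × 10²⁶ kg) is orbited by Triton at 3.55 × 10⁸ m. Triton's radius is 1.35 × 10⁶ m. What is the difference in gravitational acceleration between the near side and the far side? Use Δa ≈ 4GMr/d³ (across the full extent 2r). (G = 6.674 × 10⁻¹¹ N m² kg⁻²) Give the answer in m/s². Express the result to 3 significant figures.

Near-to-far spans 2r, so the tidal difference is twice the near-to-center value: 4GMr/d³.
Δg = 4GMr/d³
   = 4 × (6.674 × 10⁻¹¹) × (1.02 × 10²⁶) × (1.35 × 10⁶) / (3.55 × 10⁸)³
   = 8.22 × 10⁻⁴ m/s²

8.22 × 10⁻⁴ m/s²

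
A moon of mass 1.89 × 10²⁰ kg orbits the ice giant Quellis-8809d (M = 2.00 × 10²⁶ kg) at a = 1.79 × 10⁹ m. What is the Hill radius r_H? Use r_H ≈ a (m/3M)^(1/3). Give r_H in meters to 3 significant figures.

1.22 × 10⁷ m

r_H ≈ a (m/3M)^(1/3)
    = (1.79 × 10⁹) × (1.89 × 10²⁰ / (3 × 2.00 × 10²⁶))^(1/3)
    = 1.22 × 10⁷ m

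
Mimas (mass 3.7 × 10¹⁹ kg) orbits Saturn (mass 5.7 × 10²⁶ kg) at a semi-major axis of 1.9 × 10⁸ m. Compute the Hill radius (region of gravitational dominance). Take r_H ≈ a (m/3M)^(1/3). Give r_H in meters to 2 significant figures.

5.3 × 10⁵ m

r_H ≈ a (m/3M)^(1/3)
    = (1.9 × 10⁸) × (3.7 × 10¹⁹ / (3 × 5.7 × 10²⁶))^(1/3)
    = 5.3 × 10⁵ m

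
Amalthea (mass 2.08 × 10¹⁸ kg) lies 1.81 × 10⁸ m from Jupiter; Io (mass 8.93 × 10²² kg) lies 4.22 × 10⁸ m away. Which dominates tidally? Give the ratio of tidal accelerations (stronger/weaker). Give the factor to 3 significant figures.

Tidal stretch scales as M/d³; compute that for each body.
Amalthea: (2.08 × 10¹⁸) / (1.81 × 10⁸)³ = 3.508 × 10⁻⁷
Io: (8.93 × 10²²) / (4.22 × 10⁸)³ = 1.188 × 10⁻³
Ratio (larger/smaller) = 3390

Io, by a factor of ≈ 3390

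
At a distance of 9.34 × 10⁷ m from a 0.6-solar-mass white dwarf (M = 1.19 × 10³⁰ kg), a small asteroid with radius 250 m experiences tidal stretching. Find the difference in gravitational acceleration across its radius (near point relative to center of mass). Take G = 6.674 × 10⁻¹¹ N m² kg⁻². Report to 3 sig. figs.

4.87 × 10⁻² m/s²

Δg = 2GMr/d³
   = 2 × (6.674 × 10⁻¹¹) × (1.19 × 10³⁰) × (250) / (9.34 × 10⁷)³
   = 4.87 × 10⁻² m/s²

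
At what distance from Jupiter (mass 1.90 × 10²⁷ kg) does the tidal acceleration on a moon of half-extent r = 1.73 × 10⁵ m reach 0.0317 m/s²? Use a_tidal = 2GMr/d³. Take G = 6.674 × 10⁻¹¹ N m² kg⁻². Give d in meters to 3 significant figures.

1.11 × 10⁸ m

2GMr/d³ = a_tidal  ⇒  d = (2GMr / a_tidal)^(1/3)
d = (2 × 6.674×10⁻¹¹ × (1.90 × 10²⁷) × (1.73 × 10⁵) / (0.0317))^(1/3)
  = 1.11 × 10⁸ m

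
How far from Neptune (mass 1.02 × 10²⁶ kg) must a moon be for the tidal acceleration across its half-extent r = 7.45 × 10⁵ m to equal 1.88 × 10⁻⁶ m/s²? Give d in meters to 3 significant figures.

1.75 × 10⁹ m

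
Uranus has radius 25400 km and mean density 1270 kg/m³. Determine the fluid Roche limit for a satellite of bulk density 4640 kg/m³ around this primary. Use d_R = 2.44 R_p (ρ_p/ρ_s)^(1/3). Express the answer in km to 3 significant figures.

d_R = 2.44 × 25400 km × (1270/4640)^(1/3)
    = 40200 km

40200 km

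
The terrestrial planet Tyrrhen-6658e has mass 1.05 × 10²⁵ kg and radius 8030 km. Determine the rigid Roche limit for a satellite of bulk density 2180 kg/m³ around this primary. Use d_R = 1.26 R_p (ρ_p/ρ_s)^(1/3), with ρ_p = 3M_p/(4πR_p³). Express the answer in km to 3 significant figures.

ρ_p = 3M_p/(4πR_p³) = 3 × (1.05 × 10²⁵) / (4π × (8.03 × 10⁶ m)³) = 4840 kg/m³
d_R = 1.26 × 8030 km × (4840/2180)^(1/3)
    = 13200 km

13200 km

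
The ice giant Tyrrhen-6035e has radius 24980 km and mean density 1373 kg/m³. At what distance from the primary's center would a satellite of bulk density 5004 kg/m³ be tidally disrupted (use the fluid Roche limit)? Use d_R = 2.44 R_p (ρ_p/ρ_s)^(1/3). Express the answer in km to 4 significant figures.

39610 km

d_R = 2.44 × 24980 km × (1373/5004)^(1/3)
    = 39610 km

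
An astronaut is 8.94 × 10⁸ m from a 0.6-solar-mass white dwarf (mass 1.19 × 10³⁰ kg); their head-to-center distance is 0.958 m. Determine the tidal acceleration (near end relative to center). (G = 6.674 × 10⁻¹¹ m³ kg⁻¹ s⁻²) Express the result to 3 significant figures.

The tidal stretch is the gradient of GM/d² times the body's extent r, hence the 1/d³ dependence.
Δg = 2GMr/d³
   = 2 × (6.674 × 10⁻¹¹) × (1.19 × 10³⁰) × (0.958) / (8.94 × 10⁸)³
   = 2.13 × 10⁻⁷ m/s²

2.13 × 10⁻⁷ m/s²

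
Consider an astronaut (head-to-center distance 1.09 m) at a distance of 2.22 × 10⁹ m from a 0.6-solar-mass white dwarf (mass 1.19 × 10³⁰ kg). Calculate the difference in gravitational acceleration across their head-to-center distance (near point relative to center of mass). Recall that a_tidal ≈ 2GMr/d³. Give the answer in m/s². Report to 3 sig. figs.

1.58 × 10⁻⁸ m/s²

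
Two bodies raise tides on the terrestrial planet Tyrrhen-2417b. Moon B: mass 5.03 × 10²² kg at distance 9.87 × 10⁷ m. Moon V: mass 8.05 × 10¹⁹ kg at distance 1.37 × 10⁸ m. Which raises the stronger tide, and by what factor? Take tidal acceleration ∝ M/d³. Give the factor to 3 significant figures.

Moon B, by a factor of ≈ 1670

Tidal stretch scales as M/d³; compute that for each body.
Moon B: (5.03 × 10²²) / (9.87 × 10⁷)³ = 5.231 × 10⁻²
Moon V: (8.05 × 10¹⁹) / (1.37 × 10⁸)³ = 3.131 × 10⁻⁵
Ratio (larger/smaller) = 1670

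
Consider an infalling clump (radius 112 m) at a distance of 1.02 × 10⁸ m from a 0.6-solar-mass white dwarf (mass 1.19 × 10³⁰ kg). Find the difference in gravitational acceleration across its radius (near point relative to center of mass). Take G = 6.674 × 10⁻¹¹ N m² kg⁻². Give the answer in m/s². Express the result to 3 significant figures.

1.68 × 10⁻² m/s²

The tidal stretch is the gradient of GM/d² times the body's extent r, hence the 1/d³ dependence.
a_tidal = 2GMr/d³
        = 2 × (6.674 × 10⁻¹¹) × (1.19 × 10³⁰) × (112) / (1.02 × 10⁸)³
        = 1.68 × 10⁻² m/s²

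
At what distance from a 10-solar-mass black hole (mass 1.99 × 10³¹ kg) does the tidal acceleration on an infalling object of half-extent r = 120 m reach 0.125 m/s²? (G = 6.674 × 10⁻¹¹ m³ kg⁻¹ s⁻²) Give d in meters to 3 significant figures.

1.37 × 10⁸ m

2GMr/d³ = a_tidal  ⇒  d = (2GMr / a_tidal)^(1/3)
d = (2 × 6.674×10⁻¹¹ × (1.99 × 10³¹) × (120) / (0.125))^(1/3)
  = 1.37 × 10⁸ m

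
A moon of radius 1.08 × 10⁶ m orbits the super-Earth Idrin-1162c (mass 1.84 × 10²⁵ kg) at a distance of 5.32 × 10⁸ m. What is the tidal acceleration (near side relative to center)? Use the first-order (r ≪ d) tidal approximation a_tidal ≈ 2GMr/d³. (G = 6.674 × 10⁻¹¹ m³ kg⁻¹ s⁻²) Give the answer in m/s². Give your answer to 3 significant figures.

1.76 × 10⁻⁵ m/s²

Δa = 2GMr/d³
   = 2 × (6.674 × 10⁻¹¹) × (1.84 × 10²⁵) × (1.08 × 10⁶) / (5.32 × 10⁸)³
   = 1.76 × 10⁻⁵ m/s²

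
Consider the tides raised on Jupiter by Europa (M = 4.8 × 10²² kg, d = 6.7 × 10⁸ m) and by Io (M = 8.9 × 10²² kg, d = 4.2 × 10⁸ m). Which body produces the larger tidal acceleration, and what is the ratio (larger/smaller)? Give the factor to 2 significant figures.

Io, by a factor of ≈ 7.5

The tide-raising term goes as M/d³ (the gradient of a 1/d² field).
Europa: (4.8 × 10²²) / (6.7 × 10⁸)³ = 1.596 × 10⁻⁴
Io: (8.9 × 10²²) / (4.2 × 10⁸)³ = 1.201 × 10⁻³
Ratio (larger/smaller) = 7.5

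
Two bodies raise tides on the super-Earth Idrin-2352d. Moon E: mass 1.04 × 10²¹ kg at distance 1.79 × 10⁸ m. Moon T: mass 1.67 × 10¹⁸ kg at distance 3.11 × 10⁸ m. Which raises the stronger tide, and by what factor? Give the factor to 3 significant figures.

Moon E, by a factor of ≈ 3270

Tidal stretch scales as M/d³; compute that for each body.
Moon E: (1.04 × 10²¹) / (1.79 × 10⁸)³ = 1.813 × 10⁻⁴
Moon T: (1.67 × 10¹⁸) / (3.11 × 10⁸)³ = 5.552 × 10⁻⁸
Ratio (larger/smaller) = 3270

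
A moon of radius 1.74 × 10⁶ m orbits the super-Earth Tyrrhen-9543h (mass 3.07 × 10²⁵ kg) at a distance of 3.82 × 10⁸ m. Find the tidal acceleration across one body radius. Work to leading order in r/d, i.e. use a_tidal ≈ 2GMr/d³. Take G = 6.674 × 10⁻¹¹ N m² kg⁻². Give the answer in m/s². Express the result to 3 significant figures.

1.28 × 10⁻⁴ m/s²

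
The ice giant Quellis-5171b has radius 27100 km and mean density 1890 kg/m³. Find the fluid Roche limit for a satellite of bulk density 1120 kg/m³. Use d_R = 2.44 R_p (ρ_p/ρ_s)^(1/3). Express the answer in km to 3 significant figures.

78700 km

d_R = 2.44 × 27100 km × (1890/1120)^(1/3)
    = 78700 km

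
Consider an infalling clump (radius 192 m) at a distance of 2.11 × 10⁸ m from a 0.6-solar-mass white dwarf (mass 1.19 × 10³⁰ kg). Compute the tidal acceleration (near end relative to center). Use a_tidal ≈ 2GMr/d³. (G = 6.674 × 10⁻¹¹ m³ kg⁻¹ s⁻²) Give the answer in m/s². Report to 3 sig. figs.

Δg = 2GMr/d³
   = 2 × (6.674 × 10⁻¹¹) × (1.19 × 10³⁰) × (192) / (2.11 × 10⁸)³
   = 3.25 × 10⁻³ m/s²

3.25 × 10⁻³ m/s²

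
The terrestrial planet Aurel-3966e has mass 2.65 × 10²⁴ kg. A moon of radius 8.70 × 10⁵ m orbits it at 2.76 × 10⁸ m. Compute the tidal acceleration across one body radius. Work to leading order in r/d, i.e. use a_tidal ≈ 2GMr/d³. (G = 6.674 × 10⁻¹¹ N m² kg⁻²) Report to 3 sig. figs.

a_tidal = 2GMr/d³
        = 2 × (6.674 × 10⁻¹¹) × (2.65 × 10²⁴) × (8.70 × 10⁵) / (2.76 × 10⁸)³
        = 1.46 × 10⁻⁵ m/s²

1.46 × 10⁻⁵ m/s²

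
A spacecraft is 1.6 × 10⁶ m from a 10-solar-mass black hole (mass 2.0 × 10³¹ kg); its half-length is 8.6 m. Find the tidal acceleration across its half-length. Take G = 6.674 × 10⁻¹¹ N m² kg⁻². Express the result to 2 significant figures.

Since r ≪ d, expand the inverse-square field across one radius to get the leading 2GMr/d³ term.
Δa = 2GMr/d³
   = 2 × (6.674 × 10⁻¹¹) × (2.0 × 10³¹) × (8.6) / (1.6 × 10⁶)³
   = 5.6 × 10³ m/s²

5.6 × 10³ m/s²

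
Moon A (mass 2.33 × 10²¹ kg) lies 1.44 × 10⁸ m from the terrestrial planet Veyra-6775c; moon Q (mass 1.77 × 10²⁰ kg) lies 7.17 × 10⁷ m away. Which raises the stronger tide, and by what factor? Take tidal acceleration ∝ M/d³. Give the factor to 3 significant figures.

Tidal stretch scales as M/d³; compute that for each body.
Moon A: (2.33 × 10²¹) / (1.44 × 10⁸)³ = 7.803 × 10⁻⁴
Moon Q: (1.77 × 10²⁰) / (7.17 × 10⁷)³ = 4.802 × 10⁻⁴
Ratio (larger/smaller) = 1.62

Moon A, by a factor of ≈ 1.62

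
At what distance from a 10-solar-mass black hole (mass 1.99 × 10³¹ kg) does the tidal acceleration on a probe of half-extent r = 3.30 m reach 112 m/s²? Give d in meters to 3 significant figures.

2GMr/d³ = a_tidal  ⇒  d = (2GMr / a_tidal)^(1/3)
d = (2 × 6.674×10⁻¹¹ × (1.99 × 10³¹) × (3.30) / (112))^(1/3)
  = 4.28 × 10⁶ m

4.28 × 10⁶ m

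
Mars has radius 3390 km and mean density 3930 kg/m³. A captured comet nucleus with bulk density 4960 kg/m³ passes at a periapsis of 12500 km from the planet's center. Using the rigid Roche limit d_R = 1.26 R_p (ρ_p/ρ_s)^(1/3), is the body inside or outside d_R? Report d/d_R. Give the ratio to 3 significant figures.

outside; d/d_R ≈ 3.16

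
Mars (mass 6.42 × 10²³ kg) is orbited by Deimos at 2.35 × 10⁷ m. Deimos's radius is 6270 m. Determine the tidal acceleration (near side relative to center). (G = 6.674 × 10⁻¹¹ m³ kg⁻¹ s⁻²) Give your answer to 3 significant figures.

Δa = 2GMr/d³
   = 2 × (6.674 × 10⁻¹¹) × (6.42 × 10²³) × (6270) / (2.35 × 10⁷)³
   = 4.14 × 10⁻⁵ m/s²

4.14 × 10⁻⁵ m/s²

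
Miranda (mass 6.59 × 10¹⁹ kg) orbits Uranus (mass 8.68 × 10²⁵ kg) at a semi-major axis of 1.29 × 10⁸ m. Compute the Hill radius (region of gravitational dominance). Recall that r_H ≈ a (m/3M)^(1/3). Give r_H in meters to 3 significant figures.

r_H ≈ a (m/3M)^(1/3)
    = (1.29 × 10⁸) × (6.59 × 10¹⁹ / (3 × 8.68 × 10²⁵))^(1/3)
    = 8.16 × 10⁵ m

8.16 × 10⁵ m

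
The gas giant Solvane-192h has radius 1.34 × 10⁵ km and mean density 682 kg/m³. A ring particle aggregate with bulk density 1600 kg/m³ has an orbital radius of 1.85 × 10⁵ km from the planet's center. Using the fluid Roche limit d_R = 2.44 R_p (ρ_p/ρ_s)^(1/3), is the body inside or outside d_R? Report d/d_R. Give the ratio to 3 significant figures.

inside; d/d_R ≈ 0.752

d_R = 2.44 × (1.34 × 10⁵ km) × (682/1600)^(1/3) = 2.461 × 10⁵ km
d/d_R = (1.85 × 10⁵) / (2.461 × 10⁵) = 0.752
Since d/d_R < 1, the body is inside the Roche limit.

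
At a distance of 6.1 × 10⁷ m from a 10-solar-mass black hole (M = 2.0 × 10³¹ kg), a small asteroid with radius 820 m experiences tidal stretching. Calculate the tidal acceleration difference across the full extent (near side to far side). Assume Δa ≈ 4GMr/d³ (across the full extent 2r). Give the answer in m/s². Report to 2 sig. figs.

a_tidal = 4GMr/d³
        = 4 × (6.674 × 10⁻¹¹) × (2.0 × 10³¹) × (820) / (6.1 × 10⁷)³
        = 1.9 × 10¹ m/s²

1.9 × 10¹ m/s²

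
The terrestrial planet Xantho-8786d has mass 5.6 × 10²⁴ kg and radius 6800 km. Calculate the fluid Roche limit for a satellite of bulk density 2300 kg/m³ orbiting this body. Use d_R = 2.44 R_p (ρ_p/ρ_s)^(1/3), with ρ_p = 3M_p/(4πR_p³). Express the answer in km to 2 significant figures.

ρ_p = 3M_p/(4πR_p³) = 3 × (5.6 × 10²⁴) / (4π × (6.8 × 10⁶ m)³) = 4300 kg/m³
d_R = 2.44 × 6800 km × (4300/2300)^(1/3)
    = 20000 km

20000 km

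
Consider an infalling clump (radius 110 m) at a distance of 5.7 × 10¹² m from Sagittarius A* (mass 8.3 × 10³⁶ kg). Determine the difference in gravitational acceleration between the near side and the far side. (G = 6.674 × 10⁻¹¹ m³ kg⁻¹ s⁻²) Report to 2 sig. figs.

Differencing GM/(d−r)² and GM/(d+r)² to first order in r/d gives 4GMr/d³.
a_tidal = 4GMr/d³
        = 4 × (6.674 × 10⁻¹¹) × (8.3 × 10³⁶) × (110) / (5.7 × 10¹²)³
        = 1.3 × 10⁻⁹ m/s²

1.3 × 10⁻⁹ m/s²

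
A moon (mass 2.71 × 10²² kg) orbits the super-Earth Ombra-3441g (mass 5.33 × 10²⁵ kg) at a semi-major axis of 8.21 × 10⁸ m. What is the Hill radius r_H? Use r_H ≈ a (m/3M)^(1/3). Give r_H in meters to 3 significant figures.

4.54 × 10⁷ m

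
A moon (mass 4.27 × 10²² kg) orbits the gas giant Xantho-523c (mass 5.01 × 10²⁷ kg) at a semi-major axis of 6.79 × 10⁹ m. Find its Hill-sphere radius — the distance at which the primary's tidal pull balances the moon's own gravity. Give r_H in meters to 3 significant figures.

9.62 × 10⁷ m

r_H ≈ a (m/3M)^(1/3)
    = (6.79 × 10⁹) × (4.27 × 10²² / (3 × 5.01 × 10²⁷))^(1/3)
    = 9.62 × 10⁷ m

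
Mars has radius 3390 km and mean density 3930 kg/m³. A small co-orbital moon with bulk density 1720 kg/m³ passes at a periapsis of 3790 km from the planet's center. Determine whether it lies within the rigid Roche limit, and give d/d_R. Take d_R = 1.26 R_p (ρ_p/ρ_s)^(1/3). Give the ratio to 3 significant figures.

inside; d/d_R ≈ 0.674

d_R = 1.26 × (3390 km) × (3930/1720)^(1/3) = 5626 km
d/d_R = (3790) / (5626) = 0.674
Since d/d_R < 1, the body is inside the Roche limit.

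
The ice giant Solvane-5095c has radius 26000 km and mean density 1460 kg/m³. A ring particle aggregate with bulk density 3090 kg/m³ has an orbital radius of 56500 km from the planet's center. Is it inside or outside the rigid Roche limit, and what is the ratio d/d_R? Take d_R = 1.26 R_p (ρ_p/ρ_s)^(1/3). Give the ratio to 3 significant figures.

outside; d/d_R ≈ 2.21

d_R = 1.26 × (26000 km) × (1460/3090)^(1/3) = 25520 km
d/d_R = (56500) / (25520) = 2.21
Since d/d_R > 1, the body is outside the Roche limit.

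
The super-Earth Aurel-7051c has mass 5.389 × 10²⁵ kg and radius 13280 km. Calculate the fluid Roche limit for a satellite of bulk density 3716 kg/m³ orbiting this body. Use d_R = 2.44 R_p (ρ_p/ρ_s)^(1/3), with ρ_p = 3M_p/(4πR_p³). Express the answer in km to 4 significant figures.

36910 km

ρ_p = 3M_p/(4πR_p³) = 3 × (5.389 × 10²⁵) / (4π × (1.328 × 10⁷ m)³) = 5493 kg/m³
d_R = 2.44 × 13280 km × (5493/3716)^(1/3)
    = 36910 km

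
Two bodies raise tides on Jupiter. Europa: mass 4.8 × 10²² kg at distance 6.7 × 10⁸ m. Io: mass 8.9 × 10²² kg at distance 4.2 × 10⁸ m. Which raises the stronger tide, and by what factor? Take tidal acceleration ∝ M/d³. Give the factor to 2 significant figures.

Tidal acceleration ∝ M/d³, so compare M/d³ for each.
Europa: (4.8 × 10²²) / (6.7 × 10⁸)³ = 1.596 × 10⁻⁴
Io: (8.9 × 10²²) / (4.2 × 10⁸)³ = 1.201 × 10⁻³
Ratio (larger/smaller) = 7.5

Io, by a factor of ≈ 7.5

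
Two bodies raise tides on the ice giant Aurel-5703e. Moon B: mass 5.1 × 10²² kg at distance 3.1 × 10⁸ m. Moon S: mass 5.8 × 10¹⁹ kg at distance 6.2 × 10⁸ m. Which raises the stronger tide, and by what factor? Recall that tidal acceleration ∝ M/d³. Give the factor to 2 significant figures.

Moon B, by a factor of ≈ 7000

Compare M/d³ for the two perturbers:
Moon B: (5.1 × 10²²) / (3.1 × 10⁸)³ = 1.712 × 10⁻³
Moon S: (5.8 × 10¹⁹) / (6.2 × 10⁸)³ = 2.434 × 10⁻⁷
Ratio (larger/smaller) = 7000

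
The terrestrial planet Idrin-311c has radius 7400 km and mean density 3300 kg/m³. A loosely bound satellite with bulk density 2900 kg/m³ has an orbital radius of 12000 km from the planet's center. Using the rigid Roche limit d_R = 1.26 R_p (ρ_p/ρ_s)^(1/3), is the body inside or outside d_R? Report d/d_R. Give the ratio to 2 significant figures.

d_R = 1.26 × (7400 km) × (3300/2900)^(1/3) = 9734 km
d/d_R = (12000) / (9734) = 1.2
Since d/d_R > 1, the body is outside the Roche limit.

outside; d/d_R ≈ 1.2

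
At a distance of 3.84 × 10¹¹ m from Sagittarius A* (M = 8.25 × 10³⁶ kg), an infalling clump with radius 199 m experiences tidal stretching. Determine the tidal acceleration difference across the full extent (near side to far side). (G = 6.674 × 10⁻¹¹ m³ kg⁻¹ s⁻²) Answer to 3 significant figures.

Differencing GM/(d−r)² and GM/(d+r)² to first order in r/d gives 4GMr/d³.
Δg = 4GMr/d³
   = 4 × (6.674 × 10⁻¹¹) × (8.25 × 10³⁶) × (199) / (3.84 × 10¹¹)³
   = 7.74 × 10⁻⁶ m/s²

7.74 × 10⁻⁶ m/s²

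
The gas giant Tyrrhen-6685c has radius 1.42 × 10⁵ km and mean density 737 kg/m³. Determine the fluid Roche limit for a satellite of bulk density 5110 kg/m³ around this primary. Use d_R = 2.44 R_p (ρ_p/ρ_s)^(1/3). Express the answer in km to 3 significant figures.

d_R = 2.44 × 1.42 × 10⁵ km × (737/5110)^(1/3)
    = 1.82 × 10⁵ km

1.82 × 10⁵ km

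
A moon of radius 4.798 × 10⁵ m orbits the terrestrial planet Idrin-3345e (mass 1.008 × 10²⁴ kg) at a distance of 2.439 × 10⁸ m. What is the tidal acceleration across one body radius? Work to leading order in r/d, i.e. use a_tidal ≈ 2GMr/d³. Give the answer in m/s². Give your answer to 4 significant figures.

4.449 × 10⁻⁶ m/s²

Δg = 2GMr/d³
   = 2 × (6.674 × 10⁻¹¹) × (1.008 × 10²⁴) × (4.798 × 10⁵) / (2.439 × 10⁸)³
   = 4.449 × 10⁻⁶ m/s²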